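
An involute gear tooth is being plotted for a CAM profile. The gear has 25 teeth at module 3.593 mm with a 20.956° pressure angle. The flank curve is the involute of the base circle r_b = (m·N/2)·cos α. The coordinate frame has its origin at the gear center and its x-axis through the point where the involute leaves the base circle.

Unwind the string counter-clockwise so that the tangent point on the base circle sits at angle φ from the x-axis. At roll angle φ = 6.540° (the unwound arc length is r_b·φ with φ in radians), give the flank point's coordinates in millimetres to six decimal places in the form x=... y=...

x=42.214119 y=0.020765

pitch radius r_p = m·N/2 = 3.593·25/2 = 44.912500
base radius r_b = r_p·cos α = 44.912500·cos 20.956° = 41.941779
roll angle φ = 6.540° = 0.11414453 rad
x = r_b·(cos φ + φ·sin φ) = 41.941779·(0.99349258 + 0.11414453·0.11389683) = 42.214119
y = r_b·(sin φ − φ·cos φ) = 41.941779·(0.11389683 − 0.11414453·0.99349258) = 0.020765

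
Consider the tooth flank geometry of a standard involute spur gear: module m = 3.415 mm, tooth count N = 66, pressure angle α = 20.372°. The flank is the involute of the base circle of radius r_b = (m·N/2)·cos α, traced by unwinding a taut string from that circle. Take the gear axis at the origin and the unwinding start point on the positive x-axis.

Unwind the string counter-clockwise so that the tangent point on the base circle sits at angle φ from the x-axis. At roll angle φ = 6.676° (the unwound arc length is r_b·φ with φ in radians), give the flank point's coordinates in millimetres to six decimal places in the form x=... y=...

x=106.360898 y=0.055632

pitch radius r_p = m·N/2 = 3.415·66/2 = 112.695000
base radius r_b = r_p·cos α = 112.695000·cos 20.372° = 105.646178
roll angle φ = 6.676° = 0.11651818 rad
x = r_b·(cos φ + φ·sin φ) = 105.646178·(0.99321943 + 0.11651818·0.11625471) = 106.360898
y = r_b·(sin φ − φ·cos φ) = 105.646178·(0.11625471 − 0.11651818·0.99321943) = 0.055632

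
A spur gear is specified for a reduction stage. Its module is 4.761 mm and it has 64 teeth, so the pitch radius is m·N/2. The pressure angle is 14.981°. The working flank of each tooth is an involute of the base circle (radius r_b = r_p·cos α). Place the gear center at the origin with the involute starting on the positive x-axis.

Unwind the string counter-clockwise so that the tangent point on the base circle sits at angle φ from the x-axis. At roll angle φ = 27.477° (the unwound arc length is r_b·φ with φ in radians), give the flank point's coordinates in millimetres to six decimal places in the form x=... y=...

x=163.136772 y=5.287231

pitch radius r_p = m·N/2 = 4.761·64/2 = 152.352000
base radius r_b = r_p·cos α = 152.352000·cos 14.981° = 147.173799
roll angle φ = 27.477° = 0.47956412 rad
x = r_b·(cos φ + φ·sin φ) = 147.173799·(0.88719612 + 0.47956412·0.46139251) = 163.136772
y = r_b·(sin φ − φ·cos φ) = 147.173799·(0.46139251 − 0.47956412·0.88719612) = 5.287231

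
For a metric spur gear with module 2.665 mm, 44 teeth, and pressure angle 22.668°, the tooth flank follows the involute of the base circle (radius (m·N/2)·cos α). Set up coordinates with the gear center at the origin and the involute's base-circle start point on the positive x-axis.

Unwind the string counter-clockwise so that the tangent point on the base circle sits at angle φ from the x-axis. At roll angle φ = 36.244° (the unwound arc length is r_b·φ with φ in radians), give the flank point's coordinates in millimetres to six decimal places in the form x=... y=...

x=63.866385 y=4.384760

pitch radius r_p = m·N/2 = 2.665·44/2 = 58.630000
base radius r_b = r_p·cos α = 58.630000·cos 22.668° = 54.101036
roll angle φ = 36.244° = 0.63257713 rad
x = r_b·(cos φ + φ·sin φ) = 54.101036·(0.80650652 + 0.63257713·0.59122519) = 63.866385
y = r_b·(sin φ − φ·cos φ) = 54.101036·(0.59122519 − 0.63257713·0.80650652) = 4.384760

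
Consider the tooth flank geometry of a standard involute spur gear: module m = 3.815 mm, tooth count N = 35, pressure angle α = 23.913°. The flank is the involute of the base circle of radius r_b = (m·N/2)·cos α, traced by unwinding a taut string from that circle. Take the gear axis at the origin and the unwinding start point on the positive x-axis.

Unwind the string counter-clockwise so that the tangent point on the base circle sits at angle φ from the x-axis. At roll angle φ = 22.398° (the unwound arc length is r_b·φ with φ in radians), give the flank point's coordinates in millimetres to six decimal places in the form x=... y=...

x=65.518447 y=1.196859

pitch radius r_p = m·N/2 = 3.815·35/2 = 66.762500
base radius r_b = r_p·cos α = 66.762500·cos 23.913° = 61.031741
roll angle φ = 22.398° = 0.39091885 rad
x = r_b·(cos φ + φ·sin φ) = 61.031741·(0.92455933 + 0.39091885·0.38103810) = 65.518447
y = r_b·(sin φ − φ·cos φ) = 61.031741·(0.38103810 − 0.39091885·0.92455933) = 1.196859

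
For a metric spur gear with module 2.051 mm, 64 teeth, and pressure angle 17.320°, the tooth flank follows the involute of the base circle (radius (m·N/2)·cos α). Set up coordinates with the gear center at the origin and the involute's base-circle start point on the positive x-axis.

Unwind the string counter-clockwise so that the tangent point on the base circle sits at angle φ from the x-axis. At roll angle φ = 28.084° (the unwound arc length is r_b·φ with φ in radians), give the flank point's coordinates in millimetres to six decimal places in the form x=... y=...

x=69.736677 y=2.400936

pitch radius r_p = m·N/2 = 2.051·64/2 = 65.632000
base radius r_b = r_p·cos α = 65.632000·cos 17.320° = 62.656044
roll angle φ = 28.084° = 0.49015827 rad
x = r_b·(cos φ + φ·sin φ) = 62.656044·(0.88225836 + 0.49015827·0.47076553) = 69.736677
y = r_b·(sin φ − φ·cos φ) = 62.656044·(0.47076553 − 0.49015827·0.88225836) = 2.400936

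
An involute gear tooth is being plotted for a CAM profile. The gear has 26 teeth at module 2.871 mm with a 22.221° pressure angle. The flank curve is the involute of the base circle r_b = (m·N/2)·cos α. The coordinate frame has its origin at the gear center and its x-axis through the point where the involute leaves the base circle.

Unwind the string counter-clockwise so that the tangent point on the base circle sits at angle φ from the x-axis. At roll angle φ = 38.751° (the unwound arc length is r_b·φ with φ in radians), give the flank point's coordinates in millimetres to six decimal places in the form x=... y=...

x=41.572404 y=3.402703

pitch radius r_p = m·N/2 = 2.871·26/2 = 37.323000
base radius r_b = r_p·cos α = 37.323000·cos 22.221° = 34.551097
roll angle φ = 38.751° = 0.67633254 rad
x = r_b·(cos φ + φ·sin φ) = 34.551097·(0.77987356 + 0.67633254·0.62593708) = 41.572404
y = r_b·(sin φ − φ·cos φ) = 34.551097·(0.62593708 − 0.67633254·0.77987356) = 3.402703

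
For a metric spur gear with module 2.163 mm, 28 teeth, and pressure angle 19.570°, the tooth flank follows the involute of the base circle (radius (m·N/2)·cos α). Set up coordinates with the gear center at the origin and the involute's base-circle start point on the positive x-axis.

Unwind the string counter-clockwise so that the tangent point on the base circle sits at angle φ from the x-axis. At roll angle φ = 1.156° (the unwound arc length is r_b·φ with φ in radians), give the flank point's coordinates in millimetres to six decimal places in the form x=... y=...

pitch radius r_p = m·N/2 = 2.163·28/2 = 30.282000
base radius r_b = r_p·cos α = 30.282000·cos 19.570° = 28.532699
roll angle φ = 1.156° = 0.02017601 rad
x = r_b·(cos φ + φ·sin φ) = 28.532699·(0.99979647 + 0.02017601·0.02017464) = 28.538505
y = r_b·(sin φ − φ·cos φ) = 28.532699·(0.02017464 − 0.02017601·0.99979647) = 0.000078

x=28.538505 y=0.000078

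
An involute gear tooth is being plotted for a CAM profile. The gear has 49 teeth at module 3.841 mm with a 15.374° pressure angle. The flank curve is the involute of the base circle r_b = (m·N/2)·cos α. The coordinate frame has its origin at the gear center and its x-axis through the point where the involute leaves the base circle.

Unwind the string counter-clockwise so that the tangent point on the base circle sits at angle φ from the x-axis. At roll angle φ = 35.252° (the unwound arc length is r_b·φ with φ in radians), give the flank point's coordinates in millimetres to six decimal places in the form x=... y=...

x=106.319801 y=6.781358

pitch radius r_p = m·N/2 = 3.841·49/2 = 94.104500
base radius r_b = r_p·cos α = 94.104500·cos 15.374° = 90.737047
roll angle φ = 35.252° = 0.61526347 rad
x = r_b·(cos φ + φ·sin φ) = 90.737047·(0.81662141 + 0.61526347·0.57717370) = 106.319801
y = r_b·(sin φ − φ·cos φ) = 90.737047·(0.57717370 − 0.61526347·0.81662141) = 6.781358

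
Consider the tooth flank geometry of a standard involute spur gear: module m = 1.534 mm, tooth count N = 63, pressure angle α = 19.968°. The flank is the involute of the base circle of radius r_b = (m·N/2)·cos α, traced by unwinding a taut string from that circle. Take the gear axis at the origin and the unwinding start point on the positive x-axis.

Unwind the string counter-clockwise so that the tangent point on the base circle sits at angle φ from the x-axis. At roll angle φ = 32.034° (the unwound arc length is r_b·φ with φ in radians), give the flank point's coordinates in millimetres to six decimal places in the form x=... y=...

x=51.969292 y=2.563997

pitch radius r_p = m·N/2 = 1.534·63/2 = 48.321000
base radius r_b = r_p·cos α = 48.321000·cos 19.968° = 45.416110
roll angle φ = 32.034° = 0.55909877 rad
x = r_b·(cos φ + φ·sin φ) = 45.416110·(0.84773349 + 0.55909877·0.53042241) = 51.969292
y = r_b·(sin φ − φ·cos φ) = 45.416110·(0.53042241 − 0.55909877·0.84773349) = 2.563997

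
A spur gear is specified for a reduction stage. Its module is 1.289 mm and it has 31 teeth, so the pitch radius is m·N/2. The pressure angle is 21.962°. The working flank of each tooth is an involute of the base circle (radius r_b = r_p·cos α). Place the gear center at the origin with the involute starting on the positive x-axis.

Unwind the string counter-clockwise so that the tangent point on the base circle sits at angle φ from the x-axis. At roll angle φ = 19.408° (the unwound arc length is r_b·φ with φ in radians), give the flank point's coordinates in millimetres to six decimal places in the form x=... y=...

x=19.562378 y=0.237317

pitch radius r_p = m·N/2 = 1.289·31/2 = 19.979500
base radius r_b = r_p·cos α = 19.979500·cos 21.962° = 18.529630
roll angle φ = 19.408° = 0.33873350 rad
x = r_b·(cos φ + φ·sin φ) = 18.529630·(0.94317627 + 0.33873350·0.33229283) = 19.562378
y = r_b·(sin φ − φ·cos φ) = 18.529630·(0.33229283 − 0.33873350·0.94317627) = 0.237317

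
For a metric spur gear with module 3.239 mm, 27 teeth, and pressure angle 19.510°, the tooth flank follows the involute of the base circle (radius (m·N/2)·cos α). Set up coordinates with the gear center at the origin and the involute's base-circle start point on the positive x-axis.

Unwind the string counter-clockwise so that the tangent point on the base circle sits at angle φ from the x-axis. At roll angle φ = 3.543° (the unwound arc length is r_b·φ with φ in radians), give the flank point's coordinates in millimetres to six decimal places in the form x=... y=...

pitch radius r_p = m·N/2 = 3.239·27/2 = 43.726500
base radius r_b = r_p·cos α = 43.726500·cos 19.510° = 41.215865
roll angle φ = 3.543° = 0.06183702 rad
x = r_b·(cos φ + φ·sin φ) = 41.215865·(0.99808870 + 0.06183702·0.06179761) = 41.294591
y = r_b·(sin φ − φ·cos φ) = 41.215865·(0.06179761 − 0.06183702·0.99808870) = 0.003247

x=41.294591 y=0.003247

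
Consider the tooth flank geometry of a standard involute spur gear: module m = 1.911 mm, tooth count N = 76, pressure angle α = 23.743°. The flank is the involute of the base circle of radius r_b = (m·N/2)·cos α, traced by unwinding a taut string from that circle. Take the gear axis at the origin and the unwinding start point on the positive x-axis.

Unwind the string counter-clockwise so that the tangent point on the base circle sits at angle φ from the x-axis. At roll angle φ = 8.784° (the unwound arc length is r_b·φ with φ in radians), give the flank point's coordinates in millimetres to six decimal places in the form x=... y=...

x=67.248248 y=0.079653

pitch radius r_p = m·N/2 = 1.911·76/2 = 72.618000
base radius r_b = r_p·cos α = 72.618000·cos 23.743° = 66.471662
roll angle φ = 8.784° = 0.15330972 rad
x = r_b·(cos φ + φ·sin φ) = 66.471662·(0.98827106 + 0.15330972·0.15270986) = 67.248248
y = r_b·(sin φ − φ·cos φ) = 66.471662·(0.15270986 − 0.15330972·0.98827106) = 0.079653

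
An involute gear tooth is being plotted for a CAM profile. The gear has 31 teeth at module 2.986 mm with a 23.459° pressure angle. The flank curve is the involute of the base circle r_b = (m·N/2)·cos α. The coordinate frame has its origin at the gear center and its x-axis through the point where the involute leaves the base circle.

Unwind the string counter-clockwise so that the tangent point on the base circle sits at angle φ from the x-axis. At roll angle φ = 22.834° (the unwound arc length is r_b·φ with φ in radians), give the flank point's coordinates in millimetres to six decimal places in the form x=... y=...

x=45.696442 y=0.881653

pitch radius r_p = m·N/2 = 2.986·31/2 = 46.283000
base radius r_b = r_p·cos α = 46.283000·cos 23.459° = 42.457487
roll angle φ = 22.834° = 0.39852848 rad
x = r_b·(cos φ + φ·sin φ) = 42.457487·(0.92163303 + 0.39852848·0.38806256) = 45.696442
y = r_b·(sin φ − φ·cos φ) = 42.457487·(0.38806256 − 0.39852848·0.92163303) = 0.881653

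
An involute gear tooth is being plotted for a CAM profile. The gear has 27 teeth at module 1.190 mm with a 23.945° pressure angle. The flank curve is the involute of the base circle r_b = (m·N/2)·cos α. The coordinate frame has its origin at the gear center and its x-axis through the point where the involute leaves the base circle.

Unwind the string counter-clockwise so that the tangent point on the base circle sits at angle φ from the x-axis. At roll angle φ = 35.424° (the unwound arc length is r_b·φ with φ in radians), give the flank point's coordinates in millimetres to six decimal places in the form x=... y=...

pitch radius r_p = m·N/2 = 1.190·27/2 = 16.065000
base radius r_b = r_p·cos α = 16.065000·cos 23.945° = 14.682373
roll angle φ = 35.424° = 0.61826543 rad
x = r_b·(cos φ + φ·sin φ) = 14.682373·(0.81488508 + 0.61826543·0.57962256) = 17.226031
y = r_b·(sin φ − φ·cos φ) = 14.682373·(0.57962256 − 0.61826543·0.81488508) = 1.113031

x=17.226031 y=1.113031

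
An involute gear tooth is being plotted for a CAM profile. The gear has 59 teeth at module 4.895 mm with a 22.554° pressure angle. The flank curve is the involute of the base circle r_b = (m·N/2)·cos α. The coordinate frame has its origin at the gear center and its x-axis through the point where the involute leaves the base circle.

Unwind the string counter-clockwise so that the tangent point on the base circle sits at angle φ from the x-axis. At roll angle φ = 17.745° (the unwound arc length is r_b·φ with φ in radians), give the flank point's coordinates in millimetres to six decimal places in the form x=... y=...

pitch radius r_p = m·N/2 = 4.895·59/2 = 144.402500
base radius r_b = r_p·cos α = 144.402500·cos 22.554° = 133.358373
roll angle φ = 17.745° = 0.30970868 rad
x = r_b·(cos φ + φ·sin φ) = 133.358373·(0.95242240 + 0.30970868·0.30478119) = 139.601649
y = r_b·(sin φ − φ·cos φ) = 133.358373·(0.30478119 − 0.30970868·0.95242240) = 1.307940

x=139.601649 y=1.307940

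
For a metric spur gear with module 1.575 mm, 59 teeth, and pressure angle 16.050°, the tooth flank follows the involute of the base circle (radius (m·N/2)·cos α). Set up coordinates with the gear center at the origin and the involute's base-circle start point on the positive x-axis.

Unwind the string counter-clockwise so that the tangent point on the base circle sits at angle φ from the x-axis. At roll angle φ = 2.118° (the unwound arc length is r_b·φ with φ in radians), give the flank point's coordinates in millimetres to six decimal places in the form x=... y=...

pitch radius r_p = m·N/2 = 1.575·59/2 = 46.462500
base radius r_b = r_p·cos α = 46.462500·cos 16.050° = 44.651429
roll angle φ = 2.118° = 0.03696607 rad
x = r_b·(cos φ + φ·sin φ) = 44.651429·(0.99931683 + 0.03696607·0.03695766) = 44.681926
y = r_b·(sin φ − φ·cos φ) = 44.651429·(0.03695766 − 0.03696607·0.99931683) = 0.000752

x=44.681926 y=0.000752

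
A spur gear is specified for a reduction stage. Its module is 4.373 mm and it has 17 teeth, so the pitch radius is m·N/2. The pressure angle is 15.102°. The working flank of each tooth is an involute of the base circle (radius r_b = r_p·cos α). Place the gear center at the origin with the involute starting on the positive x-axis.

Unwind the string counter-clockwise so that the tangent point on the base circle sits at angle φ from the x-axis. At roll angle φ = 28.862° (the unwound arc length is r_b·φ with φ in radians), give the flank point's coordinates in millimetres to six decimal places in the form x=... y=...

x=40.155116 y=1.490609

pitch radius r_p = m·N/2 = 4.373·17/2 = 37.170500
base radius r_b = r_p·cos α = 37.170500·cos 15.102° = 35.886762
roll angle φ = 28.862° = 0.50373693 rad
x = r_b·(cos φ + φ·sin φ) = 35.886762·(0.87578486 + 0.50373693·0.48270165) = 40.155116
y = r_b·(sin φ − φ·cos φ) = 35.886762·(0.48270165 − 0.50373693·0.87578486) = 1.490609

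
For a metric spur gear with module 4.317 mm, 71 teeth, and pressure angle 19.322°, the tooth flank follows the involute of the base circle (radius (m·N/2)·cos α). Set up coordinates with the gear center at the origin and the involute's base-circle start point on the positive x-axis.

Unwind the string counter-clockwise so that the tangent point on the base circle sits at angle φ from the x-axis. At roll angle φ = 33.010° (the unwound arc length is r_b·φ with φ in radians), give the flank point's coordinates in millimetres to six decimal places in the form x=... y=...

pitch radius r_p = m·N/2 = 4.317·71/2 = 153.253500
base radius r_b = r_p·cos α = 153.253500·cos 19.322° = 144.621339
roll angle φ = 33.010° = 0.57613319 rad
x = r_b·(cos φ + φ·sin φ) = 144.621339·(0.83857550 + 0.57613319·0.54478540) = 166.668059
y = r_b·(sin φ − φ·cos φ) = 144.621339·(0.54478540 − 0.57613319·0.83857550) = 8.916517

x=166.668059 y=8.916517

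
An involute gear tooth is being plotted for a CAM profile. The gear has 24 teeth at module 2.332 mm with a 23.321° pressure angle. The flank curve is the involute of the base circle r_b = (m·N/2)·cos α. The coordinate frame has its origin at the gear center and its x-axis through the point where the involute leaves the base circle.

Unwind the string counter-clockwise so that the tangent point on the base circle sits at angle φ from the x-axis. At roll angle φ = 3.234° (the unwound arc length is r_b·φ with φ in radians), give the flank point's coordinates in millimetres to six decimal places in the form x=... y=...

x=25.738648 y=0.001540

pitch radius r_p = m·N/2 = 2.332·24/2 = 27.984000
base radius r_b = r_p·cos α = 27.984000·cos 23.321° = 25.697745
roll angle φ = 3.234° = 0.05644395 rad
x = r_b·(cos φ + φ·sin φ) = 25.697745·(0.99840746 + 0.05644395·0.05641398) = 25.738648
y = r_b·(sin φ − φ·cos φ) = 25.697745·(0.05641398 − 0.05644395·0.99840746) = 0.001540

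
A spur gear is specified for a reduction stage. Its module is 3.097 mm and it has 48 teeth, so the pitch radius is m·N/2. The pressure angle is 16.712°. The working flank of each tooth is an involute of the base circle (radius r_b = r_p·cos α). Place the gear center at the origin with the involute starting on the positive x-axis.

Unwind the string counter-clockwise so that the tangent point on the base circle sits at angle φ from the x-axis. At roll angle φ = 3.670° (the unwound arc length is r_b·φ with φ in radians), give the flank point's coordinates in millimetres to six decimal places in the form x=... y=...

x=71.334444 y=0.006234

pitch radius r_p = m·N/2 = 3.097·48/2 = 74.328000
base radius r_b = r_p·cos α = 74.328000·cos 16.712° = 71.188555
roll angle φ = 3.670° = 0.06405358 rad
x = r_b·(cos φ + φ·sin φ) = 71.188555·(0.99794927 + 0.06405358·0.06400979) = 71.334444
y = r_b·(sin φ − φ·cos φ) = 71.188555·(0.06400979 − 0.06405358·0.99794927) = 0.006234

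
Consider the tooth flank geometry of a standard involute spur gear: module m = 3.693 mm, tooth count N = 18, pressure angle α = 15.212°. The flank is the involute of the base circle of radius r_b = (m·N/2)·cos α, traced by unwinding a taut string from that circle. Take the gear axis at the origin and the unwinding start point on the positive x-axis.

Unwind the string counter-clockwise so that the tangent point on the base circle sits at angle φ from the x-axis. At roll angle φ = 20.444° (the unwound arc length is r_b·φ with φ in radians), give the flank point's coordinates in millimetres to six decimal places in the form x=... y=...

x=34.049583 y=0.479514

pitch radius r_p = m·N/2 = 3.693·18/2 = 33.237000
base radius r_b = r_p·cos α = 33.237000·cos 15.212° = 32.072427
roll angle φ = 20.444° = 0.35681511 rad
x = r_b·(cos φ + φ·sin φ) = 32.072427·(0.93701403 + 0.35681511·0.34929173) = 34.049583
y = r_b·(sin φ − φ·cos φ) = 32.072427·(0.34929173 − 0.35681511·0.93701403) = 0.479514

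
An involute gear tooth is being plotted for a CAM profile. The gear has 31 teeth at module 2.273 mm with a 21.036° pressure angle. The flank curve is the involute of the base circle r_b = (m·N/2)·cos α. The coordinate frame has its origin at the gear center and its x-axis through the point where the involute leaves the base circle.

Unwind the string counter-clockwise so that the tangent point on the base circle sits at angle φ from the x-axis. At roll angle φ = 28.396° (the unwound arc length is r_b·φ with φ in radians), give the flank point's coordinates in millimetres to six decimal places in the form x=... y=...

x=36.677349 y=1.301833

pitch radius r_p = m·N/2 = 2.273·31/2 = 35.231500
base radius r_b = r_p·cos α = 35.231500·cos 21.036° = 32.883499
roll angle φ = 28.396° = 0.49560369 rad
x = r_b·(cos φ + φ·sin φ) = 32.883499·(0.87968178 + 0.49560369·0.47556280) = 36.677349
y = r_b·(sin φ − φ·cos φ) = 32.883499·(0.47556280 − 0.49560369·0.87968178) = 1.301833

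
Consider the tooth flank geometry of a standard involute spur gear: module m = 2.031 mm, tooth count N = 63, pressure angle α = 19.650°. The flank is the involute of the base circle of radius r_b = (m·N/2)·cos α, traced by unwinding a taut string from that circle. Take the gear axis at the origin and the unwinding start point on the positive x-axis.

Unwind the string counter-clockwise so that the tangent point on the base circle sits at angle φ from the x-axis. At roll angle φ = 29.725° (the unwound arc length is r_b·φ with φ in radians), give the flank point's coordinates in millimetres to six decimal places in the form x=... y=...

pitch radius r_p = m·N/2 = 2.031·63/2 = 63.976500
base radius r_b = r_p·cos α = 63.976500·cos 19.650° = 60.250787
roll angle φ = 29.725° = 0.51879912 rad
x = r_b·(cos φ + φ·sin φ) = 60.250787·(0.86841525 + 0.51879912·0.49583763) = 67.821623
y = r_b·(sin φ − φ·cos φ) = 60.250787·(0.49583763 − 0.51879912·0.86841525) = 2.729636

x=67.821623 y=2.729636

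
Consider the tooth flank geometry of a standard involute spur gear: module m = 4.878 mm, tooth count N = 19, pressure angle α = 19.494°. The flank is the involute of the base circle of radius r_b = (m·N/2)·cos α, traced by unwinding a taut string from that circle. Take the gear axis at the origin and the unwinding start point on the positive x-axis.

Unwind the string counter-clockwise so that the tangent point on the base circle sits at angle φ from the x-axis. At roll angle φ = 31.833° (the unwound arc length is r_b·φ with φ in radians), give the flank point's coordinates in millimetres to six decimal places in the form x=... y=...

x=49.915416 y=2.421063

pitch radius r_p = m·N/2 = 4.878·19/2 = 46.341000
base radius r_b = r_p·cos α = 46.341000·cos 19.494° = 43.684569
roll angle φ = 31.833° = 0.55559066 rad
x = r_b·(cos φ + φ·sin φ) = 43.684569·(0.84958905 + 0.55559066·0.52744521) = 49.915416
y = r_b·(sin φ − φ·cos φ) = 43.684569·(0.52744521 − 0.55559066·0.84958905) = 2.421063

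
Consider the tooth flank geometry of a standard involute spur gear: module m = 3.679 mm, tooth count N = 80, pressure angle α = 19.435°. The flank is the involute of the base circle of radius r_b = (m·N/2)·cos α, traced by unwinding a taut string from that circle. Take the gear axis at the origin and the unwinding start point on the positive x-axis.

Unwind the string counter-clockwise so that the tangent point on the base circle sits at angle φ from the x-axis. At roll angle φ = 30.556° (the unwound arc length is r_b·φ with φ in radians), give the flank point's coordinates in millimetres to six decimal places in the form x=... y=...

x=157.128182 y=6.818807

pitch radius r_p = m·N/2 = 3.679·80/2 = 147.160000
base radius r_b = r_p·cos α = 147.160000·cos 19.435° = 138.774761
roll angle φ = 30.556° = 0.53330281 rad
x = r_b·(cos φ + φ·sin φ) = 138.774761·(0.86113269 + 0.53330281·0.50838026) = 157.128182
y = r_b·(sin φ − φ·cos φ) = 138.774761·(0.50838026 − 0.53330281·0.86113269) = 6.818807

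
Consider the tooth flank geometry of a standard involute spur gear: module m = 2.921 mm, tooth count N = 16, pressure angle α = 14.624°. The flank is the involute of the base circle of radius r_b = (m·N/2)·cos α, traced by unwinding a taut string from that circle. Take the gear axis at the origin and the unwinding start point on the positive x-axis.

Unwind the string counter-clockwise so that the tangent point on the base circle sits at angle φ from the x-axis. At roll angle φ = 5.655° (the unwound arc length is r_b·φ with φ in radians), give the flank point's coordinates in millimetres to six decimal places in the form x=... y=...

pitch radius r_p = m·N/2 = 2.921·16/2 = 23.368000
base radius r_b = r_p·cos α = 23.368000·cos 14.624° = 22.610959
roll angle φ = 5.655° = 0.09869837 rad
x = r_b·(cos φ + φ·sin φ) = 22.610959·(0.99513327 + 0.09869837·0.09853820) = 22.720821
y = r_b·(sin φ − φ·cos φ) = 22.610959·(0.09853820 − 0.09869837·0.99513327) = 0.007239

x=22.720821 y=0.007239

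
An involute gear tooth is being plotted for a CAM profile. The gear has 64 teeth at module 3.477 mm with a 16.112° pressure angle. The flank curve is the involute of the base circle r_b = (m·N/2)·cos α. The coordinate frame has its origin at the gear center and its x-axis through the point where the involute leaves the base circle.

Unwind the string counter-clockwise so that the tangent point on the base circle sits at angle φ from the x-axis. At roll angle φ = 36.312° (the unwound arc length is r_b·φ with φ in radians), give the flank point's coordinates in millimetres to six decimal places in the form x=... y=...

x=126.252950 y=8.711006

pitch radius r_p = m·N/2 = 3.477·64/2 = 111.264000
base radius r_b = r_p·cos α = 111.264000·cos 16.112° = 106.893667
roll angle φ = 36.312° = 0.63376396 rad
x = r_b·(cos φ + φ·sin φ) = 106.893667·(0.80580427 + 0.63376396·0.59218196) = 126.252950
y = r_b·(sin φ − φ·cos φ) = 106.893667·(0.59218196 − 0.63376396·0.80580427) = 8.711006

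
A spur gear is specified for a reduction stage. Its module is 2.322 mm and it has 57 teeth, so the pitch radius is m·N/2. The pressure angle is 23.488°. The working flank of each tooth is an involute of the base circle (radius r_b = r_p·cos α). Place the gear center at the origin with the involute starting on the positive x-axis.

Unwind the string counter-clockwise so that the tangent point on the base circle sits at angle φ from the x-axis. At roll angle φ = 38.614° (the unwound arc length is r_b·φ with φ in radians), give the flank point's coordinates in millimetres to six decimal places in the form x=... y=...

pitch radius r_p = m·N/2 = 2.322·57/2 = 66.177000
base radius r_b = r_p·cos α = 66.177000·cos 23.488° = 60.693810
roll angle φ = 38.614° = 0.67394144 rad
x = r_b·(cos φ + φ·sin φ) = 60.693810·(0.78136801 + 0.67394144·0.62407054) = 72.951228
y = r_b·(sin φ − φ·cos φ) = 60.693810·(0.62407054 − 0.67394144·0.78136801) = 5.916084

x=72.951228 y=5.916084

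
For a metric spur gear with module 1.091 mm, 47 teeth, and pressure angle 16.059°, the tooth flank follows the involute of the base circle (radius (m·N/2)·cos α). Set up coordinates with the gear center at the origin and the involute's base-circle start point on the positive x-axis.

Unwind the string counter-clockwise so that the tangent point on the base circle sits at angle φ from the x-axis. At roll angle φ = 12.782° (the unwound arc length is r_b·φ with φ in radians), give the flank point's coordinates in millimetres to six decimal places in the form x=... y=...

pitch radius r_p = m·N/2 = 1.091·47/2 = 25.638500
base radius r_b = r_p·cos α = 25.638500·cos 16.059° = 24.638018
roll angle φ = 12.782° = 0.22308798 rad
x = r_b·(cos φ + φ·sin φ) = 24.638018·(0.97521891 + 0.22308798·0.22124213) = 25.243506
y = r_b·(sin φ − φ·cos φ) = 24.638018·(0.22124213 − 0.22308798·0.97521891) = 0.090730

x=25.243506 y=0.090730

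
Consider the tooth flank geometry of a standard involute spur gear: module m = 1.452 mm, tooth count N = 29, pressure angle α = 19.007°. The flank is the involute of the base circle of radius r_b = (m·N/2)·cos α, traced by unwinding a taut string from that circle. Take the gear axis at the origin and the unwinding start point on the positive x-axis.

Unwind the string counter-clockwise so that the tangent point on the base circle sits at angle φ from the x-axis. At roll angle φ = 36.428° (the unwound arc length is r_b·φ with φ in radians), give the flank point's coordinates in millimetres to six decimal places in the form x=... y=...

x=23.531863 y=1.637364

pitch radius r_p = m·N/2 = 1.452·29/2 = 21.054000
base radius r_b = r_p·cos α = 21.054000·cos 19.007° = 19.906111
roll angle φ = 36.428° = 0.63578854 rad
x = r_b·(cos φ + φ·sin φ) = 19.906111·(0.80460370 + 0.63578854·0.59381216) = 23.531863
y = r_b·(sin φ − φ·cos φ) = 19.906111·(0.59381216 − 0.63578854·0.80460370) = 1.637364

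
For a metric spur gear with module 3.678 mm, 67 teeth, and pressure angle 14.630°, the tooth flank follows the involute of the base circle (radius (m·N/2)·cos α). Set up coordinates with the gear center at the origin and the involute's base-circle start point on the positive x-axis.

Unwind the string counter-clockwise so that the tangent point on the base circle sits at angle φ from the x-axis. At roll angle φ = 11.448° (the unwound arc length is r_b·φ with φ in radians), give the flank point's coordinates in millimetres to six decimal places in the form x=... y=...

x=121.574095 y=0.315724

pitch radius r_p = m·N/2 = 3.678·67/2 = 123.213000
base radius r_b = r_p·cos α = 123.213000·cos 14.630° = 119.218072
roll angle φ = 11.448° = 0.19980529 rad
x = r_b·(cos φ + φ·sin φ) = 119.218072·(0.98010524 + 0.19980529·0.19847850) = 121.574095
y = r_b·(sin φ − φ·cos φ) = 119.218072·(0.19847850 − 0.19980529·0.98010524) = 0.315724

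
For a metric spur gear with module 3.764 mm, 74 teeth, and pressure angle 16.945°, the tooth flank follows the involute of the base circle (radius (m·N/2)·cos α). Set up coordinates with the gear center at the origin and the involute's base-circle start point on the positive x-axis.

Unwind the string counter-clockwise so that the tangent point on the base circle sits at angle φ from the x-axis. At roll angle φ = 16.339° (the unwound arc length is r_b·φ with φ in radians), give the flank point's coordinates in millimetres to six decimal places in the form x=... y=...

pitch radius r_p = m·N/2 = 3.764·74/2 = 139.268000
base radius r_b = r_p·cos α = 139.268000·cos 16.945° = 133.221676
roll angle φ = 16.339° = 0.28516935 rad
x = r_b·(cos φ + φ·sin φ) = 133.221676·(0.95961403 + 0.28516935·0.28131996) = 138.528942
y = r_b·(sin φ − φ·cos φ) = 133.221676·(0.28131996 − 0.28516935·0.95961403) = 1.021472

x=138.528942 y=1.021472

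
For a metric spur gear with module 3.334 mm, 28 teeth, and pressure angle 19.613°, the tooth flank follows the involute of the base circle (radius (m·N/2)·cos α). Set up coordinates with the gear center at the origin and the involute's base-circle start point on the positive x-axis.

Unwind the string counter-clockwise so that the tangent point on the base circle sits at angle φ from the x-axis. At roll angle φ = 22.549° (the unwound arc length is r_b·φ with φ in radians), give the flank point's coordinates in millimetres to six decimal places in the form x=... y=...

x=47.242190 y=0.879604

pitch radius r_p = m·N/2 = 3.334·28/2 = 46.676000
base radius r_b = r_p·cos α = 46.676000·cos 19.613° = 43.967920
roll angle φ = 22.549° = 0.39355429 rad
x = r_b·(cos φ + φ·sin φ) = 43.967920·(0.92355192 + 0.39355429·0.38347340) = 47.242190
y = r_b·(sin φ − φ·cos φ) = 43.967920·(0.38347340 − 0.39355429·0.92355192) = 0.879604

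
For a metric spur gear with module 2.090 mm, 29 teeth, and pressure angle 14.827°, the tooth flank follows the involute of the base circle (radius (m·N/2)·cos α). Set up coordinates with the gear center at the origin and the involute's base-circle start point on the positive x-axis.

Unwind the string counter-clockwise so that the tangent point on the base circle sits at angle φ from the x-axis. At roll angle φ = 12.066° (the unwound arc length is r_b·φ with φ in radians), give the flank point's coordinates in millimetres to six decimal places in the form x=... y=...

pitch radius r_p = m·N/2 = 2.090·29/2 = 30.305000
base radius r_b = r_p·cos α = 30.305000·cos 14.827° = 29.295932
roll angle φ = 12.066° = 0.21059143 rad
x = r_b·(cos φ + φ·sin φ) = 29.295932·(0.97790745 + 0.21059143·0.20903830) = 29.938366
y = r_b·(sin φ − φ·cos φ) = 29.295932·(0.20903830 − 0.21059143·0.97790745) = 0.090799

x=29.938366 y=0.090799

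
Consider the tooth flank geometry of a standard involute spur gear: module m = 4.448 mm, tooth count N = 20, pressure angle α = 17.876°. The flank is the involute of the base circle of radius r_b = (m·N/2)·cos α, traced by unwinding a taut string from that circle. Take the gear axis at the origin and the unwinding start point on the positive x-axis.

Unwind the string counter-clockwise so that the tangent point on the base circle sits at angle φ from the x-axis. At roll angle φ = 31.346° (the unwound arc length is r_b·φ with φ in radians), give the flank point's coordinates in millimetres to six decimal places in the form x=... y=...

x=48.201676 y=2.242217

pitch radius r_p = m·N/2 = 4.448·20/2 = 44.480000
base radius r_b = r_p·cos α = 44.480000·cos 17.876° = 42.332642
roll angle φ = 31.346° = 0.54709091 rad
x = r_b·(cos φ + φ·sin φ) = 42.332642·(0.85404146 + 0.54709091·0.52020495) = 48.201676
y = r_b·(sin φ − φ·cos φ) = 42.332642·(0.52020495 − 0.54709091·0.85404146) = 2.242217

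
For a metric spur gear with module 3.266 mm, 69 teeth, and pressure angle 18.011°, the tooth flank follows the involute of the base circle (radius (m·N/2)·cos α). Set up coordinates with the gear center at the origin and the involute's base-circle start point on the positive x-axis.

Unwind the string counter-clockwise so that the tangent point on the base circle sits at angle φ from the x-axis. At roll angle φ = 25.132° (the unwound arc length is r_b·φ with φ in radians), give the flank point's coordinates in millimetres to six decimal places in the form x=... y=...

pitch radius r_p = m·N/2 = 3.266·69/2 = 112.677000
base radius r_b = r_p·cos α = 112.677000·cos 18.011° = 107.155508
roll angle φ = 25.132° = 0.43863615 rad
x = r_b·(cos φ + φ·sin φ) = 107.155508·(0.90533174 + 0.43863615·0.42470512) = 116.973392
y = r_b·(sin φ − φ·cos φ) = 107.155508·(0.42470512 − 0.43863615·0.90533174) = 2.956838

x=116.973392 y=2.956838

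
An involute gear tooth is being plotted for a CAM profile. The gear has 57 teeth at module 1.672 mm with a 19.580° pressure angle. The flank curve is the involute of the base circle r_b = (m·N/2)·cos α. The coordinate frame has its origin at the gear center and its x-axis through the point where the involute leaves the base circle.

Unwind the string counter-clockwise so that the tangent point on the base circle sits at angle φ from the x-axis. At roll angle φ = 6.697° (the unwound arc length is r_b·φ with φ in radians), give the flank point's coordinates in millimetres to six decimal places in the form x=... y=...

x=45.202141 y=0.023866

pitch radius r_p = m·N/2 = 1.672·57/2 = 47.652000
base radius r_b = r_p·cos α = 47.652000·cos 19.580° = 44.896499
roll angle φ = 6.697° = 0.11688470 rad
x = r_b·(cos φ + φ·sin φ) = 44.896499·(0.99317676 + 0.11688470·0.11661873) = 45.202141
y = r_b·(sin φ − φ·cos φ) = 44.896499·(0.11661873 − 0.11688470·0.99317676) = 0.023866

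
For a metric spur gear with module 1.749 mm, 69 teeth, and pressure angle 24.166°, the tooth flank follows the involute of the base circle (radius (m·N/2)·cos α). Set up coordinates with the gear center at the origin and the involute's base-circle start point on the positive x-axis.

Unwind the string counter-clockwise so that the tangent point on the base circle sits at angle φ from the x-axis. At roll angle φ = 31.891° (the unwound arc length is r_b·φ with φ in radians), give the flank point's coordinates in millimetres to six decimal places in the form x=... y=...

pitch radius r_p = m·N/2 = 1.749·69/2 = 60.340500
base radius r_b = r_p·cos α = 60.340500·cos 24.166° = 55.052452
roll angle φ = 31.891° = 0.55660295 rad
x = r_b·(cos φ + φ·sin φ) = 55.052452·(0.84905468 + 0.55660295·0.52830497) = 62.931052
y = r_b·(sin φ − φ·cos φ) = 55.052452·(0.52830497 − 0.55660295·0.84905468) = 3.067447

x=62.931052 y=3.067447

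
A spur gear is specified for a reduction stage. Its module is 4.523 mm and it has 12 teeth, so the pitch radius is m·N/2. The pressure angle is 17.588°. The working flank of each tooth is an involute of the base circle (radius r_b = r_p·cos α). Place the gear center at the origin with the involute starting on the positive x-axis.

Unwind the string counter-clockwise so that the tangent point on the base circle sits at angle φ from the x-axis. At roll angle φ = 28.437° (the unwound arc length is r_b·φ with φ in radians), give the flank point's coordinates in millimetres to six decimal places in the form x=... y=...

x=28.862098 y=1.028520

pitch radius r_p = m·N/2 = 4.523·12/2 = 27.138000
base radius r_b = r_p·cos α = 27.138000·cos 17.588° = 25.869406
roll angle φ = 28.437° = 0.49631928 rad
x = r_b·(cos φ + φ·sin φ) = 25.869406·(0.87934124 + 0.49631928·0.47619216) = 28.862098
y = r_b·(sin φ − φ·cos φ) = 25.869406·(0.47619216 − 0.49631928·0.87934124) = 1.028520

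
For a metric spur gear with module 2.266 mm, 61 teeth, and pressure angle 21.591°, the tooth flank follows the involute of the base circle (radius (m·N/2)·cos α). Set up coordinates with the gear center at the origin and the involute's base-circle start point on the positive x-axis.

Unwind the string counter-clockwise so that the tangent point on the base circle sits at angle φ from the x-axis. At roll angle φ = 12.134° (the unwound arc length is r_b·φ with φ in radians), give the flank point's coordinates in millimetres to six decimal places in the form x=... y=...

pitch radius r_p = m·N/2 = 2.266·61/2 = 69.113000
base radius r_b = r_p·cos α = 69.113000·cos 21.591° = 64.263638
roll angle φ = 12.134° = 0.21177825 rad
x = r_b·(cos φ + φ·sin φ) = 64.263638·(0.97765867 + 0.21177825·0.21019875) = 65.688633
y = r_b·(sin φ − φ·cos φ) = 64.263638·(0.21019875 − 0.21177825·0.97765867) = 0.202553

x=65.688633 y=0.202553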